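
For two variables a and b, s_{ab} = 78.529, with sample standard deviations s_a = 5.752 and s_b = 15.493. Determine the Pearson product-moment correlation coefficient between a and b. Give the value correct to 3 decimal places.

0.881

r = Cov(a,b) / (s_a · s_b) = 78.529 / (5.752 × 15.493)
  = 78.529 / 89.1157 ≈ 0.881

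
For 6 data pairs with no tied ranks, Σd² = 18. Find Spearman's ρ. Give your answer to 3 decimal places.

0.486

ρ = 1 − 6Σd² / [n(n²−1)] = 1 − 6×18 / (6×35)
  = 1 − 108/210 = 1 − 0.5143 ≈ 0.486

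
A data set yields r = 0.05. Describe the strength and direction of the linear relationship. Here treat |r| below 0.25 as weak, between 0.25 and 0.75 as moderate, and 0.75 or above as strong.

weak positive

r = 0.05 > 0 so the relationship is positive.
|r| = 0.05, which falls in the weak range.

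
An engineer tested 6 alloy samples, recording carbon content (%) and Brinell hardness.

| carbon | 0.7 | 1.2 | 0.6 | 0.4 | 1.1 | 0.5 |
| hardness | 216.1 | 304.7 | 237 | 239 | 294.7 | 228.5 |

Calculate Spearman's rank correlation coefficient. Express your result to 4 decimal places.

0.4857

Rank carbon: 4, 6, 3, 1, 5, 2
Rank hardness: 1, 6, 3, 4, 5, 2
d = rank(carbon) − rank(hardness): 3, 0, 0, -3, 0, 0; Σd² = 18
ρ = 1 − 6Σd² / [n(n²−1)] = 1 − 6×18 / (6×35) = 1 − 108/210 ≈ 0.4857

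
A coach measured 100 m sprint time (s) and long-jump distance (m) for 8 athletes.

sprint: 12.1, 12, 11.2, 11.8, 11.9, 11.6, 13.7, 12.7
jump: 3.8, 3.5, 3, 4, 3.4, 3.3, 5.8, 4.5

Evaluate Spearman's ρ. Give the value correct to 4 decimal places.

0.8571

Rank sprint: 6, 5, 1, 3, 4, 2, 8, 7
Rank jump: 5, 4, 1, 6, 3, 2, 8, 7
d = rank(sprint) − rank(jump): 1, 1, 0, -3, 1, 0, 0, 0; Σd² = 12
ρ = 1 − 6Σd² / [n(n²−1)] = 1 − 6×12 / (8×63) = 1 − 72/504 ≈ 0.8571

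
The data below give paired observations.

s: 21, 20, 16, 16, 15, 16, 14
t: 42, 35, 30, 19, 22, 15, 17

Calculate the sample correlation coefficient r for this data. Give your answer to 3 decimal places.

0.878

n = 7, Σs = 118, Σt = 180, Σs² = 2030, Σt² = 5248, Σst = 3174
nΣst − ΣsΣt = 22218 − 21240 = 978
nΣs² − (Σs)² = 14210 − 13924 = 286; nΣt² − (Σt)² = 36736 − 32400 = 4336
r = 978 / √(286 × 4336) = 978 / 1113.5960 ≈ 0.878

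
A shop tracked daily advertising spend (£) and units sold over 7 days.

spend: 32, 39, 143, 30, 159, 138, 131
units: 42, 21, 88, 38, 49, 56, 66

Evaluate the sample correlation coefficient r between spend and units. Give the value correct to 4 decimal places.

n = 7, Σx = 672, Σy = 360, Σx² = 85380, Σy² = 21286, Σxy = 40052
nΣxy − ΣxΣy = 280364 − 241920 = 38444
nΣx² − (Σx)² = 597660 − 451584 = 146076; nΣy² − (Σy)² = 149002 − 129600 = 19402
r = 38444 / √(146076 × 19402) = 38444 / 53236.8909 ≈ 0.7221

0.7221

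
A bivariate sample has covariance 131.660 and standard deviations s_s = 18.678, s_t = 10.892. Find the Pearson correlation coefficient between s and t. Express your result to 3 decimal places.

r = Cov(s,t) / (s_s · s_t) = 131.660 / (18.678 × 10.892)
  = 131.660 / 203.4408 ≈ 0.647

0.647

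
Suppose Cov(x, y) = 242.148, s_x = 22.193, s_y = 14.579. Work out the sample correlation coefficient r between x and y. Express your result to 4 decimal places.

r = Cov(x,y) / (s_x · s_y) = 242.148 / (22.193 × 14.579)
  = 242.148 / 323.5517 ≈ 0.7484

0.7484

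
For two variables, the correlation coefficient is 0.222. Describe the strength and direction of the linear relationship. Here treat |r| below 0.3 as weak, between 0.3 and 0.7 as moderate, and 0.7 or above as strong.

r = 0.222 > 0 so the relationship is positive.
|r| = 0.222, which falls in the weak range.

weak positive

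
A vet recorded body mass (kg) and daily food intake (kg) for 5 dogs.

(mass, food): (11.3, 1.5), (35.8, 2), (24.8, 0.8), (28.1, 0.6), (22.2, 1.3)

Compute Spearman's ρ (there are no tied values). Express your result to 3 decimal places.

0.000

Rank mass: 1, 5, 3, 4, 2
Rank food: 4, 5, 2, 1, 3
d = rank(mass) − rank(food): -3, 0, 1, 3, -1; Σd² = 20
ρ = 1 − 6Σd² / [n(n²−1)] = 1 − 6×20 / (5×24) = 1 − 120/120 ≈ 0.000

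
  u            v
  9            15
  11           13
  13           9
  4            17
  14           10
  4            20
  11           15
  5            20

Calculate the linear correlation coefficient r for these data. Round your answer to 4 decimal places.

-0.9253

n = 8, Σu = 71, Σv = 119, Σu² = 745, Σv² = 1889, Σuv = 948
nΣuv − ΣuΣv = 7584 − 8449 = -865
nΣu² − (Σu)² = 5960 − 5041 = 919; nΣv² − (Σv)² = 15112 − 14161 = 951
r = -865 / √(919 × 951) = -865 / 934.8631 ≈ -0.9253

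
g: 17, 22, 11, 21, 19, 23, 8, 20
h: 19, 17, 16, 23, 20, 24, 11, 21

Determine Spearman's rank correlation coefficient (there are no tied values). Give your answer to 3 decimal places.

Rank g: 3, 7, 2, 6, 4, 8, 1, 5
Rank h: 4, 3, 2, 7, 5, 8, 1, 6
d = rank(g) − rank(h): -1, 4, 0, -1, -1, 0, 0, -1; Σd² = 20
ρ = 1 − 6Σd² / [n(n²−1)] = 1 − 6×20 / (8×63) = 1 − 120/504 ≈ 0.762

0.762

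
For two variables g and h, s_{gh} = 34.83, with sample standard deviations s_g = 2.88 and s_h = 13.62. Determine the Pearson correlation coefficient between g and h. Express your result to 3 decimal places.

r = Cov(g,h) / (s_g · s_h) = 34.83 / (2.88 × 13.62)
  = 34.83 / 39.2256 ≈ 0.888

0.888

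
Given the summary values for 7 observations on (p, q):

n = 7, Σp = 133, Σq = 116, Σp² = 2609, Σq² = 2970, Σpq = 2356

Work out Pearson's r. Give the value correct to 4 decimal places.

r = (nΣpq − ΣpΣq) / √[(nΣp² − (Σp)²)(nΣq² − (Σq)²)]
Numerator: 7×2356 − 133×116 = 1064
Denominator: √[(18263 − 17689)(20790 − 13456)] = √[574 × 7334] = 2051.7592
r = 1064 / 2051.7592 ≈ 0.5186

0.5186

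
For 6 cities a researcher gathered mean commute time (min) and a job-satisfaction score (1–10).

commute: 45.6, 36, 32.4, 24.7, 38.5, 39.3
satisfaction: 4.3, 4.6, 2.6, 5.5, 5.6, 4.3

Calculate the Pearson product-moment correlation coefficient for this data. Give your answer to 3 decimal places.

n = 6, Σx = 216.5, Σy = 26.9, Σx² = 8061.95, Σy² = 126.51, Σxy = 966.36
nΣxy − ΣxΣy = 5798.16 − 5823.85 = -25.69
nΣx² − (Σx)² = 48371.7 − 46872.25 = 1499.45; nΣy² − (Σy)² = 759.06 − 723.61 = 35.45
r = -25.69 / √(1499.45 × 35.45) = -25.69 / 230.5548 ≈ -0.111

-0.111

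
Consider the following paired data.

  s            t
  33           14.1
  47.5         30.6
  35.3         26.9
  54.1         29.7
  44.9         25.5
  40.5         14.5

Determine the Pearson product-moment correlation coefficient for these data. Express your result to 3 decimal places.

0.668

n = 6, Σs = 255.3, Σt = 141.3, Σs² = 11174.41, Σt² = 3601.37, Σst = 6207.34
nΣst − ΣsΣt = 37244.04 − 36073.89 = 1170.15
nΣs² − (Σs)² = 67046.46 − 65178.09 = 1868.37; nΣt² − (Σt)² = 21608.22 − 19965.69 = 1642.53
r = 1170.15 / √(1868.37 × 1642.53) = 1170.15 / 1751.8144 ≈ 0.668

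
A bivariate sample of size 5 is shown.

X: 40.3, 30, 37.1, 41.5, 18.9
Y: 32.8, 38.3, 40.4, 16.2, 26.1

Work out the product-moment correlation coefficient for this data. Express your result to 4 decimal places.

-0.0714

n = 5, ΣX = 167.8, ΣY = 153.8, ΣX² = 5979.96, ΣY² = 5118.54, ΣXY = 5135.27
nΣXY − ΣXΣY = 25676.35 − 25807.64 = -131.29
nΣX² − (ΣX)² = 29899.8 − 28156.84 = 1742.96; nΣY² − (ΣY)² = 25592.7 − 23654.44 = 1938.26
r = -131.29 / √(1742.96 × 1938.26) = -131.29 / 1838.0179 ≈ -0.0714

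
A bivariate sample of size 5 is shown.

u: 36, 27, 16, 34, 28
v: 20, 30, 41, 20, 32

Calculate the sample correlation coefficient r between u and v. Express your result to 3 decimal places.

n = 5, Σu = 141, Σv = 143, Σu² = 4221, Σv² = 4405, Σuv = 3762
nΣuv − ΣuΣv = 18810 − 20163 = -1353
nΣu² − (Σu)² = 21105 − 19881 = 1224; nΣv² − (Σv)² = 22025 − 20449 = 1576
r = -1353 / √(1224 × 1576) = -1353 / 1388.8931 ≈ -0.974

-0.974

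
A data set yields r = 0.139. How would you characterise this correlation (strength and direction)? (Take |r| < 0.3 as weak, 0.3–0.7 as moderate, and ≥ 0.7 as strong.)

weak positive

r = 0.139 > 0 so the relationship is positive.
|r| = 0.139, which falls in the weak range.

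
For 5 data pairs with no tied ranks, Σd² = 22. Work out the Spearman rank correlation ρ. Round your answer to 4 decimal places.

ρ = 1 − 6Σd² / [n(n²−1)] = 1 − 6×22 / (5×24)
  = 1 − 132/120 = 1 − 1.10000 ≈ -0.1000

-0.1000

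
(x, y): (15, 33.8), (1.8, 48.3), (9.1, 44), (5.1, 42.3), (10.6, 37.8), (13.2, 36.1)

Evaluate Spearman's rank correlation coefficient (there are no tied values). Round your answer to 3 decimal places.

-0.943

Rank x: 6, 1, 3, 2, 4, 5
Rank y: 1, 6, 5, 4, 3, 2
d = rank(x) − rank(y): 5, -5, -2, -2, 1, 3; Σd² = 68
ρ = 1 − 6Σd² / [n(n²−1)] = 1 − 6×68 / (6×35) = 1 − 408/210 ≈ -0.943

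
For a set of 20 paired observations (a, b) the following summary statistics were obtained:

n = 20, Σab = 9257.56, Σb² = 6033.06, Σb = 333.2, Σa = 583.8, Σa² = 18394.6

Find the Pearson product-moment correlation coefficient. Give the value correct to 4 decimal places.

r = (nΣab − ΣaΣb) / √[(nΣa² − (Σa)²)(nΣb² − (Σb)²)]
Numerator: 20×9257.56 − 583.8×333.2 = -9370.96
Denominator: √[(367892 − 340822.44)(120661.2 − 111022.24)] = √[27069.56 × 9638.96] = 16153.0928
r = -9370.96 / 16153.0928 ≈ -0.5801

-0.5801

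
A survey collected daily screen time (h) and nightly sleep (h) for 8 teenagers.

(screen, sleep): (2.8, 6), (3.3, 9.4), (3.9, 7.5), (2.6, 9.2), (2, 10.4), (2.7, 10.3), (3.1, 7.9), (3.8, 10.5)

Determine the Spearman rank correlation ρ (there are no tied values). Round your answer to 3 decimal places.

Rank screen: 4, 6, 8, 2, 1, 3, 5, 7
Rank sleep: 1, 5, 2, 4, 7, 6, 3, 8
d = rank(screen) − rank(sleep): 3, 1, 6, -2, -6, -3, 2, -1; Σd² = 100
ρ = 1 − 6Σd² / [n(n²−1)] = 1 − 6×100 / (8×63) = 1 − 600/504 ≈ -0.190

-0.190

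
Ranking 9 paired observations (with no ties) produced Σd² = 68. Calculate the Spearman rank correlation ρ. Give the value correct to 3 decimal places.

0.433

ρ = 1 − 6Σd² / [n(n²−1)] = 1 − 6×68 / (9×80)
  = 1 − 408/720 = 1 − 0.5667 ≈ 0.433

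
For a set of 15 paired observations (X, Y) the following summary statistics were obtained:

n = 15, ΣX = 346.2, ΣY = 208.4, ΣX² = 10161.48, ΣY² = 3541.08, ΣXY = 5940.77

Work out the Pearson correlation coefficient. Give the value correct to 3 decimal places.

r = (nΣXY − ΣXΣY) / √[(nΣX² − (ΣX)²)(nΣY² − (ΣY)²)]
Numerator: 15×5940.77 − 346.2×208.4 = 16963.47
Denominator: √[(152422.2 − 119854.44)(53116.2 − 43430.56)] = √[32567.76 × 9685.64] = 17760.6193
r = 16963.47 / 17760.6193 ≈ 0.955

0.955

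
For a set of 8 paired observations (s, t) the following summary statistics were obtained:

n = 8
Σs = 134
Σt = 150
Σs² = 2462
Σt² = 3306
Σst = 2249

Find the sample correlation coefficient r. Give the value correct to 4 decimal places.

-0.8043

r = (nΣst − ΣsΣt) / √[(nΣs² − (Σs)²)(nΣt² − (Σt)²)]
Numerator: 8×2249 − 134×150 = -2108
Denominator: √[(19696 − 17956)(26448 − 22500)] = √[1740 × 3948] = 2620.9769
r = -2108 / 2620.9769 ≈ -0.8043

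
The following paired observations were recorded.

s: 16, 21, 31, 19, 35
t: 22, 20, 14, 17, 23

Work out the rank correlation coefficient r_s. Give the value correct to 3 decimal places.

0.100

Rank s: 1, 3, 4, 2, 5
Rank t: 4, 3, 1, 2, 5
d = rank(s) − rank(t): -3, 0, 3, 0, 0; Σd² = 18
ρ = 1 − 6Σd² / [n(n²−1)] = 1 − 6×18 / (5×24) = 1 − 108/120 ≈ 0.100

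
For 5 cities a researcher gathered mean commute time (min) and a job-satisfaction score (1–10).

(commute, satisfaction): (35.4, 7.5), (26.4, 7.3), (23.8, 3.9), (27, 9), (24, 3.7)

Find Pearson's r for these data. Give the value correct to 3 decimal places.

n = 5, Σx = 136.6, Σy = 31.4, Σx² = 3821.56, Σy² = 219.44, Σxy = 882.84
nΣxy − ΣxΣy = 4414.2 − 4289.24 = 124.96
nΣx² − (Σx)² = 19107.8 − 18659.56 = 448.24; nΣy² − (Σy)² = 1097.2 − 985.96 = 111.24
r = 124.96 / √(448.24 × 111.24) = 124.96 / 223.2985 ≈ 0.560

0.560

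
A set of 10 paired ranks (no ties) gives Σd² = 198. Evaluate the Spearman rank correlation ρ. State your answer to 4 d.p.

ρ = 1 − 6Σd² / [n(n²−1)] = 1 − 6×198 / (10×99)
  = 1 − 1188/990 = 1 − 1.20000 ≈ -0.2000

-0.2000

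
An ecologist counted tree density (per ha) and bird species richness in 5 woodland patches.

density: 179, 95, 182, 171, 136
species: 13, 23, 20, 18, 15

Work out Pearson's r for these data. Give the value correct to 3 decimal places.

n = 5, Σx = 763, Σy = 89, Σx² = 121927, Σy² = 1647, Σxy = 13270
nΣxy − ΣxΣy = 66350 − 67907 = -1557
nΣx² − (Σx)² = 609635 − 582169 = 27466; nΣy² − (Σy)² = 8235 − 7921 = 314
r = -1557 / √(27466 × 314) = -1557 / 2936.7199 ≈ -0.530

-0.530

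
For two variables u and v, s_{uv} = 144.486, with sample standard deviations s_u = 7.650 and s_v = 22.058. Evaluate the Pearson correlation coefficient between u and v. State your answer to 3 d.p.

r = Cov(u,v) / (s_u · s_v) = 144.486 / (7.650 × 22.058)
  = 144.486 / 168.7437 ≈ 0.856

0.856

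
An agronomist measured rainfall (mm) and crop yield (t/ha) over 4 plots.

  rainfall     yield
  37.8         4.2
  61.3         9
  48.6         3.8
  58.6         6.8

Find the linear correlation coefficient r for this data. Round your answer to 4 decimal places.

n = 4, Σx = 206.3, Σy = 23.8, Σx² = 10982.45, Σy² = 159.32, Σxy = 1293.62
nΣxy − ΣxΣy = 5174.48 − 4909.94 = 264.54
nΣx² − (Σx)² = 43929.8 − 42559.69 = 1370.11; nΣy² − (Σy)² = 637.28 − 566.44 = 70.84
r = 264.54 / √(1370.11 × 70.84) = 264.54 / 311.5423 ≈ 0.8491

0.8491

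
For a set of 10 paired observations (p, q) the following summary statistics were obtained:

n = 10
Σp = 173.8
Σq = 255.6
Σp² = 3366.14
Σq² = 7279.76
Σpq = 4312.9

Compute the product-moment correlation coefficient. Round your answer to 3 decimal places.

r = (nΣpq − ΣpΣq) / √[(nΣp² − (Σp)²)(nΣq² − (Σq)²)]
Numerator: 10×4312.9 − 173.8×255.6 = -1294.28
Denominator: √[(33661.4 − 30206.44)(72797.6 − 65331.36)] = √[3454.96 × 7466.24] = 5078.9330
r = -1294.28 / 5078.9330 ≈ -0.255

-0.255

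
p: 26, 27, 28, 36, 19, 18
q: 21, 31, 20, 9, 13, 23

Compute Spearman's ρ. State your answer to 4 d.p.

-0.4286

Rank p: 3, 4, 5, 6, 2, 1
Rank q: 4, 6, 3, 1, 2, 5
d = rank(p) − rank(q): -1, -2, 2, 5, 0, -4; Σd² = 50
ρ = 1 − 6Σd² / [n(n²−1)] = 1 − 6×50 / (6×35) = 1 − 300/210 ≈ -0.4286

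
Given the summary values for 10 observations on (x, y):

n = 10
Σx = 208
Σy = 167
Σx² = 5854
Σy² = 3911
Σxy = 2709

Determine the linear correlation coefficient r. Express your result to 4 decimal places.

-0.5840

r = (nΣxy − ΣxΣy) / √[(nΣx² − (Σx)²)(nΣy² − (Σy)²)]
Numerator: 10×2709 − 208×167 = -7646
Denominator: √[(58540 − 43264)(39110 − 27889)] = √[15276 × 11221] = 13092.4404
r = -7646 / 13092.4404 ≈ -0.5840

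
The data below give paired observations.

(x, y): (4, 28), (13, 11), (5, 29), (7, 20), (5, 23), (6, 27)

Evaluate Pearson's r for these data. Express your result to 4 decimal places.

n = 6, Σx = 40, Σy = 138, Σx² = 320, Σy² = 3404, Σxy = 817
nΣxy − ΣxΣy = 4902 − 5520 = -618
nΣx² − (Σx)² = 1920 − 1600 = 320; nΣy² − (Σy)² = 20424 − 19044 = 1380
r = -618 / √(320 × 1380) = -618 / 664.5299 ≈ -0.9300

-0.9300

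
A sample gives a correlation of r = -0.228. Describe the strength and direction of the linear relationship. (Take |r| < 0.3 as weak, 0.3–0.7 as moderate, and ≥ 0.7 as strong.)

r = -0.228 < 0 so the relationship is negative.
|r| = 0.228, which falls in the weak range.

weak negative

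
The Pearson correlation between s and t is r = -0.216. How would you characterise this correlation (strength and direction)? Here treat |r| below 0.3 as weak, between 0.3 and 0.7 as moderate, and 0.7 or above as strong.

r = -0.216 < 0 so the relationship is negative.
|r| = 0.216, which falls in the weak range.

weak negative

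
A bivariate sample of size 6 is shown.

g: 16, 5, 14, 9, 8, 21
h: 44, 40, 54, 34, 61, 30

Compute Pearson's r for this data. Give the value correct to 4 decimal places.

n = 6, Σg = 73, Σh = 263, Σg² = 1063, Σh² = 12229, Σgh = 3084
nΣgh − ΣgΣh = 18504 − 19199 = -695
nΣg² − (Σg)² = 6378 − 5329 = 1049; nΣh² − (Σh)² = 73374 − 69169 = 4205
r = -695 / √(1049 × 4205) = -695 / 2100.2488 ≈ -0.3309

-0.3309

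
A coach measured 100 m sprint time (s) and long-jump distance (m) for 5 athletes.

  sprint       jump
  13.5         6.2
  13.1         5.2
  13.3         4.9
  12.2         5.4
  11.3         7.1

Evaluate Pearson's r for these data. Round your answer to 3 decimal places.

n = 5, Σx = 63.4, Σy = 28.8, Σx² = 807.28, Σy² = 169.06, Σxy = 363.1
nΣxy − ΣxΣy = 1815.5 − 1825.92 = -10.42
nΣx² − (Σx)² = 4036.4 − 4019.56 = 16.84; nΣy² − (Σy)² = 845.3 − 829.44 = 15.86
r = -10.42 / √(16.84 × 15.86) = -10.42 / 16.3427 ≈ -0.638

-0.638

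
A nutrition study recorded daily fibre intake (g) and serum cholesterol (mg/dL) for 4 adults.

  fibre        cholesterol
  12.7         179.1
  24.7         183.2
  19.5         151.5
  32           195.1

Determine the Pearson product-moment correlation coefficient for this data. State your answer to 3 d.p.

0.535

n = 4, Σx = 88.9, Σy = 708.9, Σx² = 2175.63, Σy² = 126655.31, Σxy = 15997.06
nΣxy − ΣxΣy = 63988.24 − 63021.21 = 967.03
nΣx² − (Σx)² = 8702.52 − 7903.21 = 799.31; nΣy² − (Σy)² = 506621.24 − 502539.21 = 4082.03
r = 967.03 / √(799.31 × 4082.03) = 967.03 / 1806.3243 ≈ 0.535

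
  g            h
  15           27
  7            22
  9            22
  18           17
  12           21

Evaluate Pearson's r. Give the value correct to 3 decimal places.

-0.234

n = 5, Σg = 61, Σh = 109, Σg² = 823, Σh² = 2427, Σgh = 1315
nΣgh − ΣgΣh = 6575 − 6649 = -74
nΣg² − (Σg)² = 4115 − 3721 = 394; nΣh² − (Σh)² = 12135 − 11881 = 254
r = -74 / √(394 × 254) = -74 / 316.3479 ≈ -0.234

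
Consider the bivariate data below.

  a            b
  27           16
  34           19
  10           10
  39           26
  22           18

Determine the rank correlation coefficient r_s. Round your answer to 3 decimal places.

Rank a: 3, 4, 1, 5, 2
Rank b: 2, 4, 1, 5, 3
d = rank(a) − rank(b): 1, 0, 0, 0, -1; Σd² = 2
ρ = 1 − 6Σd² / [n(n²−1)] = 1 − 6×2 / (5×24) = 1 − 12/120 ≈ 0.900

0.900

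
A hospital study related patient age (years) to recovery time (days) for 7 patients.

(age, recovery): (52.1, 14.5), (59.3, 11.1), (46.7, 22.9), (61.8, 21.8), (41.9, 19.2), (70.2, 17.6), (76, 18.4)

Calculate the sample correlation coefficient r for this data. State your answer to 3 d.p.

-0.153

n = 7, Σx = 408, Σy = 125.5, Σx² = 24690.68, Σy² = 2350.07, Σxy = 7268.75
nΣxy − ΣxΣy = 50881.25 − 51204 = -322.75
nΣx² − (Σx)² = 172834.76 − 166464 = 6370.76; nΣy² − (Σy)² = 16450.49 − 15750.25 = 700.24
r = -322.75 / √(6370.76 × 700.24) = -322.75 / 2112.1224 ≈ -0.153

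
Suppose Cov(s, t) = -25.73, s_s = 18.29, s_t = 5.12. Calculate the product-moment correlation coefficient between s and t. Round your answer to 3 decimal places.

r = Cov(s,t) / (s_s · s_t) = -25.73 / (18.29 × 5.12)
  = -25.73 / 93.6448 ≈ -0.275

-0.275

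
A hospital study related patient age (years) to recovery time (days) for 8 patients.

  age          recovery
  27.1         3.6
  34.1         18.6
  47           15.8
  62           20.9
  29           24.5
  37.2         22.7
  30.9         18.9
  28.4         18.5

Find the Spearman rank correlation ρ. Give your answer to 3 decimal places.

0.310

Rank age: 1, 5, 7, 8, 3, 6, 4, 2
Rank recovery: 1, 4, 2, 6, 8, 7, 5, 3
d = rank(age) − rank(recovery): 0, 1, 5, 2, -5, -1, -1, -1; Σd² = 58
ρ = 1 − 6Σd² / [n(n²−1)] = 1 − 6×58 / (8×63) = 1 − 348/504 ≈ 0.310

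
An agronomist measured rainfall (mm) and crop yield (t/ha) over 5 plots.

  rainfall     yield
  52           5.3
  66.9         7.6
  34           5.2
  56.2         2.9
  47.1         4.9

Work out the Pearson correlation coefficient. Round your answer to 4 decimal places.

n = 5, Σx = 256.2, Σy = 25.9, Σx² = 13712.46, Σy² = 145.31, Σxy = 1354.61
nΣxy − ΣxΣy = 6773.05 − 6635.58 = 137.47
nΣx² − (Σx)² = 68562.3 − 65638.44 = 2923.86; nΣy² − (Σy)² = 726.55 − 670.81 = 55.74
r = 137.47 / √(2923.86 × 55.74) = 137.47 / 403.7028 ≈ 0.3405

0.3405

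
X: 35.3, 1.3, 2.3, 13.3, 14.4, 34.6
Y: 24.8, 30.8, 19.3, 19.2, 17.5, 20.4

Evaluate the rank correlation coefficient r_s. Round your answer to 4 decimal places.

Rank X: 6, 1, 2, 3, 4, 5
Rank Y: 5, 6, 3, 2, 1, 4
d = rank(X) − rank(Y): 1, -5, -1, 1, 3, 1; Σd² = 38
ρ = 1 − 6Σd² / [n(n²−1)] = 1 − 6×38 / (6×35) = 1 − 228/210 ≈ -0.0857

-0.0857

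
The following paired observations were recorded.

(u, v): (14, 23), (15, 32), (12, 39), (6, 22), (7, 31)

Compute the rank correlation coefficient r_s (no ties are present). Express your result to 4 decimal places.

Rank u: 4, 5, 3, 1, 2
Rank v: 2, 4, 5, 1, 3
d = rank(u) − rank(v): 2, 1, -2, 0, -1; Σd² = 10
ρ = 1 − 6Σd² / [n(n²−1)] = 1 − 6×10 / (5×24) = 1 − 60/120 ≈ 0.5000

0.5000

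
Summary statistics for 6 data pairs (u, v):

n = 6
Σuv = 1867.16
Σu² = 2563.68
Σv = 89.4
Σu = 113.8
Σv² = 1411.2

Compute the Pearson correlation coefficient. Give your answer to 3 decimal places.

r = (nΣuv − ΣuΣv) / √[(nΣu² − (Σu)²)(nΣv² − (Σv)²)]
Numerator: 6×1867.16 − 113.8×89.4 = 1029.24
Denominator: √[(15382.08 − 12950.44)(8467.2 − 7992.36)] = √[2431.64 × 474.84] = 1074.5417
r = 1029.24 / 1074.5417 ≈ 0.958

0.958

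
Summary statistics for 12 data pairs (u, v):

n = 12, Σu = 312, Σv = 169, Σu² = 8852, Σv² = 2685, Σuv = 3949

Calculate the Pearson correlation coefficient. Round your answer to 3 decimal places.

r = (nΣuv − ΣuΣv) / √[(nΣu² − (Σu)²)(nΣv² − (Σv)²)]
Numerator: 12×3949 − 312×169 = -5340
Denominator: √[(106224 − 97344)(32220 − 28561)] = √[8880 × 3659] = 5700.1684
r = -5340 / 5700.1684 ≈ -0.937

-0.937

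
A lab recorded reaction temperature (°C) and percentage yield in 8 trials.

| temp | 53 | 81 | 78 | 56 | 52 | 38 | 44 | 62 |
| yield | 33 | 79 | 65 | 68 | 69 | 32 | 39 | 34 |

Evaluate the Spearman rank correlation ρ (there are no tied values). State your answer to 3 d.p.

0.548

Rank temp: 4, 8, 7, 5, 3, 1, 2, 6
Rank yield: 2, 8, 5, 6, 7, 1, 4, 3
d = rank(temp) − rank(yield): 2, 0, 2, -1, -4, 0, -2, 3; Σd² = 38
ρ = 1 − 6Σd² / [n(n²−1)] = 1 − 6×38 / (8×63) = 1 − 228/504 ≈ 0.548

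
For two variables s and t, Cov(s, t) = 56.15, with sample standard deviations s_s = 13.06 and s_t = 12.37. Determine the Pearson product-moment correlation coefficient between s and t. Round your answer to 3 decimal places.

r = Cov(s,t) / (s_s · s_t) = 56.15 / (13.06 × 12.37)
  = 56.15 / 161.5522 ≈ 0.348

0.348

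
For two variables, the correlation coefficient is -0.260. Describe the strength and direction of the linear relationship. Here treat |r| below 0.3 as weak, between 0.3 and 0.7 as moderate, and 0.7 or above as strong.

r = -0.260 < 0 so the relationship is negative.
|r| = 0.260, which falls in the weak range.

weak negative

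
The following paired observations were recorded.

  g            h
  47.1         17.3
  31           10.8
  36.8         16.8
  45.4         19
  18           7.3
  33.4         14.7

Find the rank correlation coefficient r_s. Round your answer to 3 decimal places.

Rank g: 6, 2, 4, 5, 1, 3
Rank h: 5, 2, 4, 6, 1, 3
d = rank(g) − rank(h): 1, 0, 0, -1, 0, 0; Σd² = 2
ρ = 1 − 6Σd² / [n(n²−1)] = 1 − 6×2 / (6×35) = 1 − 12/210 ≈ 0.943

0.943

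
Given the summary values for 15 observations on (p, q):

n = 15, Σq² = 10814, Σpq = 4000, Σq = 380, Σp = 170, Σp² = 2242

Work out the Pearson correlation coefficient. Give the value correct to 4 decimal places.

-0.5012

r = (nΣpq − ΣpΣq) / √[(nΣp² − (Σp)²)(nΣq² − (Σq)²)]
Numerator: 15×4000 − 170×380 = -4600
Denominator: √[(33630 − 28900)(162210 − 144400)] = √[4730 × 17810] = 9178.3059
r = -4600 / 9178.3059 ≈ -0.5012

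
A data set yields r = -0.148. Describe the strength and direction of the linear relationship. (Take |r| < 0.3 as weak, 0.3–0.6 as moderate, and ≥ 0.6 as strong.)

weak negative

r = -0.148 < 0 so the relationship is negative.
|r| = 0.148, which falls in the weak range.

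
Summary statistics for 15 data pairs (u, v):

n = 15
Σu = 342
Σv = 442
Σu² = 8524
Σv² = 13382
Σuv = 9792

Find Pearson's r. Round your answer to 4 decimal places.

r = (nΣuv − ΣuΣv) / √[(nΣu² − (Σu)²)(nΣv² − (Σv)²)]
Numerator: 15×9792 − 342×442 = -4284
Denominator: √[(127860 − 116964)(200730 − 195364)] = √[10896 × 5366] = 7646.4329
r = -4284 / 7646.4329 ≈ -0.5603

-0.5603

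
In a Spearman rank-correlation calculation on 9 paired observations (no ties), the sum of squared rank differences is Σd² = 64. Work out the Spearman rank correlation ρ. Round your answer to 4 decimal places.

0.4667

ρ = 1 − 6Σd² / [n(n²−1)] = 1 − 6×64 / (9×80)
  = 1 − 384/720 = 1 − 0.53333 ≈ 0.4667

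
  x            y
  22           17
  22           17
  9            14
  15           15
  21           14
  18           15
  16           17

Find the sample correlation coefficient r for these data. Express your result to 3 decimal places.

0.498

n = 7, Σx = 123, Σy = 109, Σx² = 2295, Σy² = 1709, Σxy = 1935
nΣxy − ΣxΣy = 13545 − 13407 = 138
nΣx² − (Σx)² = 16065 − 15129 = 936; nΣy² − (Σy)² = 11963 − 11881 = 82
r = 138 / √(936 × 82) = 138 / 277.0415 ≈ 0.498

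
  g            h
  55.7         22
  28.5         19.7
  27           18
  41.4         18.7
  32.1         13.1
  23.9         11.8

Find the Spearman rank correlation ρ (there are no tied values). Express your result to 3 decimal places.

Rank g: 6, 3, 2, 5, 4, 1
Rank h: 6, 5, 3, 4, 2, 1
d = rank(g) − rank(h): 0, -2, -1, 1, 2, 0; Σd² = 10
ρ = 1 − 6Σd² / [n(n²−1)] = 1 − 6×10 / (6×35) = 1 − 60/210 ≈ 0.714

0.714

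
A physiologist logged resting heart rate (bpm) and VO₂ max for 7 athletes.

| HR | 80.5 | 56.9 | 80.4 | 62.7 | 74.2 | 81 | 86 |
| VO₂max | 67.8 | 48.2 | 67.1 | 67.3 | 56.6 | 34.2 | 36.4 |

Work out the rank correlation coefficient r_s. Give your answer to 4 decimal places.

-0.3571

Rank HR: 5, 1, 4, 2, 3, 6, 7
Rank VO₂max: 7, 3, 5, 6, 4, 1, 2
d = rank(HR) − rank(VO₂max): -2, -2, -1, -4, -1, 5, 5; Σd² = 76
ρ = 1 − 6Σd² / [n(n²−1)] = 1 − 6×76 / (7×48) = 1 − 456/336 ≈ -0.3571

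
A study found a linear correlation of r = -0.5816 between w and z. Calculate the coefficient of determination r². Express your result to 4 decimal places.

0.3383

r² = (-0.5816)² = 0.3383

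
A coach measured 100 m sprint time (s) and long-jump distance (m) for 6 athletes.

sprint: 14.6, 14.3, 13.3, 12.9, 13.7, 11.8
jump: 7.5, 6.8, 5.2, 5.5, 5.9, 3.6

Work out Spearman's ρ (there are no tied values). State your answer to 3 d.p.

0.943

Rank sprint: 6, 5, 3, 2, 4, 1
Rank jump: 6, 5, 2, 3, 4, 1
d = rank(sprint) − rank(jump): 0, 0, 1, -1, 0, 0; Σd² = 2
ρ = 1 − 6Σd² / [n(n²−1)] = 1 − 6×2 / (6×35) = 1 − 12/210 ≈ 0.943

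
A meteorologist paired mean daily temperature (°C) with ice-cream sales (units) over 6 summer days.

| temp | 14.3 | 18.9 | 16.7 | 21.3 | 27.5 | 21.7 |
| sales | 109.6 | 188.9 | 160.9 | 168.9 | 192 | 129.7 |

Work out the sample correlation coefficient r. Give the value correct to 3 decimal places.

0.602

n = 6, Σx = 120.4, Σy = 950, Σx² = 2521.42, Σy² = 155797.48, Σxy = 19516.58
nΣxy − ΣxΣy = 117099.48 − 114380 = 2719.48
nΣx² − (Σx)² = 15128.52 − 14496.16 = 632.36; nΣy² − (Σy)² = 934784.88 − 902500 = 32284.88
r = 2719.48 / √(632.36 × 32284.88) = 2719.48 / 4518.3699 ≈ 0.602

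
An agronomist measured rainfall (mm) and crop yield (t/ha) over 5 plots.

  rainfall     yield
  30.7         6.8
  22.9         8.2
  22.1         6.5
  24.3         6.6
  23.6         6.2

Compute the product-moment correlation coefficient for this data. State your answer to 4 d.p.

n = 5, Σx = 123.6, Σy = 34.3, Σx² = 3102.76, Σy² = 237.73, Σxy = 846.89
nΣxy − ΣxΣy = 4234.45 − 4239.48 = -5.03
nΣx² − (Σx)² = 15513.8 − 15276.96 = 236.84; nΣy² − (Σy)² = 1188.65 − 1176.49 = 12.16
r = -5.03 / √(236.84 × 12.16) = -5.03 / 53.6654 ≈ -0.0937

-0.0937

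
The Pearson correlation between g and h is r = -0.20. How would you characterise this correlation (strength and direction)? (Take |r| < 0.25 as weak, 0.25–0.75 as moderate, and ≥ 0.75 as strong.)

weak negative

r = -0.20 < 0 so the relationship is negative.
|r| = 0.20, which falls in the weak range.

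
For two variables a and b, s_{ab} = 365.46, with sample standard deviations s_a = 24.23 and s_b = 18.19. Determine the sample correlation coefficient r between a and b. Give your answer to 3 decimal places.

r = Cov(a,b) / (s_a · s_b) = 365.46 / (24.23 × 18.19)
  = 365.46 / 440.7437 ≈ 0.829

0.829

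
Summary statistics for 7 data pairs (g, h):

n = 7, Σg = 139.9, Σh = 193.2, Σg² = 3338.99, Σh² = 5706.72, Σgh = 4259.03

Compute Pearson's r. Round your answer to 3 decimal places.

0.882

r = (nΣgh − ΣgΣh) / √[(nΣg² − (Σg)²)(nΣh² − (Σh)²)]
Numerator: 7×4259.03 − 139.9×193.2 = 2784.53
Denominator: √[(23372.93 − 19572.01)(39947.04 − 37326.24)] = √[3800.92 × 2620.8] = 3156.1767
r = 2784.53 / 3156.1767 ≈ 0.882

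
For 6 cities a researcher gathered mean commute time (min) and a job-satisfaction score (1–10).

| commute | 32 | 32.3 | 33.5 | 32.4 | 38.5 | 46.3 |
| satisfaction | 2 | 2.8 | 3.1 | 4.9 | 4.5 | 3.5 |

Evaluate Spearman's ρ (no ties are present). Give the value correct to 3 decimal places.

0.600

Rank commute: 1, 2, 4, 3, 5, 6
Rank satisfaction: 1, 2, 3, 6, 5, 4
d = rank(commute) − rank(satisfaction): 0, 0, 1, -3, 0, 2; Σd² = 14
ρ = 1 − 6Σd² / [n(n²−1)] = 1 − 6×14 / (6×35) = 1 − 84/210 ≈ 0.600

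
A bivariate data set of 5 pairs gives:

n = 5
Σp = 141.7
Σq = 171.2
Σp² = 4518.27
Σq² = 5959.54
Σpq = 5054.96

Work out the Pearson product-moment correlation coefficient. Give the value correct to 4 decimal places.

0.9171

r = (nΣpq − ΣpΣq) / √[(nΣp² − (Σp)²)(nΣq² − (Σq)²)]
Numerator: 5×5054.96 − 141.7×171.2 = 1015.76
Denominator: √[(22591.35 − 20078.89)(29797.7 − 29309.44)] = √[2512.46 × 488.26] = 1107.5801
r = 1015.76 / 1107.5801 ≈ 0.9171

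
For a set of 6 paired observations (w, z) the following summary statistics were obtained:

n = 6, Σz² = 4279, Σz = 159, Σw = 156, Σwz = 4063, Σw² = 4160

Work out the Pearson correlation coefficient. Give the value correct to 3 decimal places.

r = (nΣwz − ΣwΣz) / √[(nΣw² − (Σw)²)(nΣz² − (Σz)²)]
Numerator: 6×4063 − 156×159 = -426
Denominator: √[(24960 − 24336)(25674 − 25281)] = √[624 × 393] = 495.2090
r = -426 / 495.2090 ≈ -0.860

-0.860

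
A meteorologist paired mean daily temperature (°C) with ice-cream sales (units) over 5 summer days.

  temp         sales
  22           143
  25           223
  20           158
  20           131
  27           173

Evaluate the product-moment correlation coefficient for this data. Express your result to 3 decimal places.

n = 5, Σx = 114, Σy = 828, Σx² = 2638, Σy² = 142232, Σxy = 19172
nΣxy − ΣxΣy = 95860 − 94392 = 1468
nΣx² − (Σx)² = 13190 − 12996 = 194; nΣy² − (Σy)² = 711160 − 685584 = 25576
r = 1468 / √(194 × 25576) = 1468 / 2227.4973 ≈ 0.659

0.659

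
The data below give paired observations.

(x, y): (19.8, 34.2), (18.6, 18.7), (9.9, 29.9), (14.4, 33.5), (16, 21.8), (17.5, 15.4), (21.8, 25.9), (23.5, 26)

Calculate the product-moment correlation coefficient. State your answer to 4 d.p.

n = 8, Σx = 141.5, Σy = 205.4, Σx² = 2633.11, Σy² = 5594.8, Σxy = 3597.31
nΣxy − ΣxΣy = 28778.48 − 29064.1 = -285.62
nΣx² − (Σx)² = 21064.88 − 20022.25 = 1042.63; nΣy² − (Σy)² = 44758.4 − 42189.16 = 2569.24
r = -285.62 / √(1042.63 × 2569.24) = -285.62 / 1636.6938 ≈ -0.1745

-0.1745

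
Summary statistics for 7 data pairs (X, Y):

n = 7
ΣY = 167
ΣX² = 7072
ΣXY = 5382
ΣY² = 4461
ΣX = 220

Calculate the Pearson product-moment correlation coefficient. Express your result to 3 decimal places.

r = (nΣXY − ΣXΣY) / √[(nΣX² − (ΣX)²)(nΣY² − (ΣY)²)]
Numerator: 7×5382 − 220×167 = 934
Denominator: √[(49504 − 48400)(31227 − 27889)] = √[1104 × 3338] = 1919.6750
r = 934 / 1919.6750 ≈ 0.487

0.487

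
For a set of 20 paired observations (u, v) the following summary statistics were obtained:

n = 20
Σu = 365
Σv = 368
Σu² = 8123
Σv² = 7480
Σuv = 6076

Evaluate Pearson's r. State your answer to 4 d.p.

-0.6288

r = (nΣuv − ΣuΣv) / √[(nΣu² − (Σu)²)(nΣv² − (Σv)²)]
Numerator: 20×6076 − 365×368 = -12800
Denominator: √[(162460 − 133225)(149600 − 135424)] = √[29235 × 14176] = 20357.6855
r = -12800 / 20357.6855 ≈ -0.6288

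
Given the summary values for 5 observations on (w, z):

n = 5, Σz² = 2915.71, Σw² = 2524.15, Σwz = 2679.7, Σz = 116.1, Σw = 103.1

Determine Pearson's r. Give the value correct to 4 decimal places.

r = (nΣwz − ΣwΣz) / √[(nΣw² − (Σw)²)(nΣz² − (Σz)²)]
Numerator: 5×2679.7 − 103.1×116.1 = 1428.59
Denominator: √[(12620.75 − 10629.61)(14578.55 − 13479.21)] = √[1991.14 × 1099.34] = 1479.5066
r = 1428.59 / 1479.5066 ≈ 0.9656

0.9656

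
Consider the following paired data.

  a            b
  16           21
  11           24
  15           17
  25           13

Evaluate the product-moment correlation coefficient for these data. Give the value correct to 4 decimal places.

n = 4, Σa = 67, Σb = 75, Σa² = 1227, Σb² = 1475, Σab = 1180
nΣab − ΣaΣb = 4720 − 5025 = -305
nΣa² − (Σa)² = 4908 − 4489 = 419; nΣb² − (Σb)² = 5900 − 5625 = 275
r = -305 / √(419 × 275) = -305 / 339.4481 ≈ -0.8985

-0.8985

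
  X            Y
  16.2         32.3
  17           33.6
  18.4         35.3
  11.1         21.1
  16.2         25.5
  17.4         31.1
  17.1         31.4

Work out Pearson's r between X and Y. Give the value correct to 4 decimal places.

0.8818

n = 7, ΣX = 113.4, ΣY = 210.3, ΣX² = 1870.82, ΣY² = 6466.97, ΣXY = 3469.37
nΣXY − ΣXΣY = 24285.59 − 23848.02 = 437.57
nΣX² − (ΣX)² = 13095.74 − 12859.56 = 236.18; nΣY² − (ΣY)² = 45268.79 − 44226.09 = 1042.7
r = 437.57 / √(236.18 × 1042.7) = 437.57 / 496.2508 ≈ 0.8818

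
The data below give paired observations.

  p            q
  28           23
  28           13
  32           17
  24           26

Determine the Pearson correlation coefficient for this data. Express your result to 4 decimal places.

n = 4, Σp = 112, Σq = 79, Σp² = 3168, Σq² = 1663, Σpq = 2176
nΣpq − ΣpΣq = 8704 − 8848 = -144
nΣp² − (Σp)² = 12672 − 12544 = 128; nΣq² − (Σq)² = 6652 − 6241 = 411
r = -144 / √(128 × 411) = -144 / 229.3643 ≈ -0.6278

-0.6278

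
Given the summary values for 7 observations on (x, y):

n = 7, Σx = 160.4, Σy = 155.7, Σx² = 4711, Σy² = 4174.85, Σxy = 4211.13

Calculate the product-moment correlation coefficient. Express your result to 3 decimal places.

0.749

r = (nΣxy − ΣxΣy) / √[(nΣx² − (Σx)²)(nΣy² − (Σy)²)]
Numerator: 7×4211.13 − 160.4×155.7 = 4503.63
Denominator: √[(32977 − 25728.16)(29223.95 − 24242.49)] = √[7248.84 × 4981.46] = 6009.1436
r = 4503.63 / 6009.1436 ≈ 0.749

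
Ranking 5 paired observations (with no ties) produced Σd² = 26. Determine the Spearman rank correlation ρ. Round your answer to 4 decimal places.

-0.3000

ρ = 1 − 6Σd² / [n(n²−1)] = 1 − 6×26 / (5×24)
  = 1 − 156/120 = 1 − 1.30000 ≈ -0.3000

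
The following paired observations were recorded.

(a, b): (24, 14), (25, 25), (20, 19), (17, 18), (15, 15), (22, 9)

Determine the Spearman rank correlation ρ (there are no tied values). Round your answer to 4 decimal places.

Rank a: 5, 6, 3, 2, 1, 4
Rank b: 2, 6, 5, 4, 3, 1
d = rank(a) − rank(b): 3, 0, -2, -2, -2, 3; Σd² = 30
ρ = 1 − 6Σd² / [n(n²−1)] = 1 − 6×30 / (6×35) = 1 − 180/210 ≈ 0.1429

0.1429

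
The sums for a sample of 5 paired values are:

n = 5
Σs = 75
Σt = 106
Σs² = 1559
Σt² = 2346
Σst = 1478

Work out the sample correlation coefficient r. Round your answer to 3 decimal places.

-0.541

r = (nΣst − ΣsΣt) / √[(nΣs² − (Σs)²)(nΣt² − (Σt)²)]
Numerator: 5×1478 − 75×106 = -560
Denominator: √[(7795 − 5625)(11730 − 11236)] = √[2170 × 494] = 1035.3647
r = -560 / 1035.3647 ≈ -0.541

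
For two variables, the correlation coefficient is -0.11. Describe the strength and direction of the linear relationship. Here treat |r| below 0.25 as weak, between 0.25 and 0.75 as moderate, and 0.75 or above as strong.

r = -0.11 < 0 so the relationship is negative.
|r| = 0.11, which falls in the weak range.

weak negative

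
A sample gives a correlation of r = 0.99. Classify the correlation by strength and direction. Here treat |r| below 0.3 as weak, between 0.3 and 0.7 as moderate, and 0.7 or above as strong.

r = 0.99 > 0 so the relationship is positive.
|r| = 0.99, which falls in the strong range.

strong positive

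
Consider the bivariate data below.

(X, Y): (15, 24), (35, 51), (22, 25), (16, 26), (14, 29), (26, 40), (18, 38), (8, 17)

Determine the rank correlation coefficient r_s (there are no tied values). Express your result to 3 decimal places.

Rank X: 3, 8, 6, 4, 2, 7, 5, 1
Rank Y: 2, 8, 3, 4, 5, 7, 6, 1
d = rank(X) − rank(Y): 1, 0, 3, 0, -3, 0, -1, 0; Σd² = 20
ρ = 1 − 6Σd² / [n(n²−1)] = 1 − 6×20 / (8×63) = 1 − 120/504 ≈ 0.762

0.762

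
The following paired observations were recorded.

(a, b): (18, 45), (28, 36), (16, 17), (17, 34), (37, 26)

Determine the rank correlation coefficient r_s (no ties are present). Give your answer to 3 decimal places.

0.300

Rank a: 3, 4, 1, 2, 5
Rank b: 5, 4, 1, 3, 2
d = rank(a) − rank(b): -2, 0, 0, -1, 3; Σd² = 14
ρ = 1 − 6Σd² / [n(n²−1)] = 1 − 6×14 / (5×24) = 1 − 84/120 ≈ 0.300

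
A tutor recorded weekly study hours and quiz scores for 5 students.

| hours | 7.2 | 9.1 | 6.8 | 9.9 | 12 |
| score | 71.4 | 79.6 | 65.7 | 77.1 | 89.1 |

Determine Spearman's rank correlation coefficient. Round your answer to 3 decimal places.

0.900

Rank hours: 2, 3, 1, 4, 5
Rank score: 2, 4, 1, 3, 5
d = rank(hours) − rank(score): 0, -1, 0, 1, 0; Σd² = 2
ρ = 1 − 6Σd² / [n(n²−1)] = 1 − 6×2 / (5×24) = 1 − 12/120 ≈ 0.900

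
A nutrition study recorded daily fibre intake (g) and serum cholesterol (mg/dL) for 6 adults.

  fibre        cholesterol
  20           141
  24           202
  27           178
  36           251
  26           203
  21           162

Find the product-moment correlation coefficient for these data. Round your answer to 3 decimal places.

n = 6, Σx = 154, Σy = 1137, Σx² = 4118, Σy² = 222823, Σxy = 30190
nΣxy − ΣxΣy = 181140 − 175098 = 6042
nΣx² − (Σx)² = 24708 − 23716 = 992; nΣy² − (Σy)² = 1336938 − 1292769 = 44169
r = 6042 / √(992 × 44169) = 6042 / 6619.3389 ≈ 0.913

0.913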